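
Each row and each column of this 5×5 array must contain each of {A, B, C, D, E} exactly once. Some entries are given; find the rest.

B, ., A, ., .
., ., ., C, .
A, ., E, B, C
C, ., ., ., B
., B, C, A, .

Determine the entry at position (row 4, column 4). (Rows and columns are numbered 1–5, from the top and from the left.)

E

row 3 has {A,B,C,E}; column 2 has {B} — only D is left for (r3,c2).
row 4 has {B,C}; column 3 has {A,C,E} — only D is left for (r4,c3).
row 4 has {B,C,D}; column 4 has {A,B,C} — only E is left for (r4,c4).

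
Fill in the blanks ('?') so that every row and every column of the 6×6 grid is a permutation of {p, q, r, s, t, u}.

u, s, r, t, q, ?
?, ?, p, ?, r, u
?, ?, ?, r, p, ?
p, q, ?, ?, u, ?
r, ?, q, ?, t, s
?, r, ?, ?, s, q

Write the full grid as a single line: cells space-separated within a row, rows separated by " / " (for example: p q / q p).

u s r t q p / s t p q r u / q u s r p t / p q t s u r / r p q u t s / t r u p s q

At row 1, column 6: row 1 has {q,r,s,t,u}; column 6 has {q,s,u}; that leaves p.
At row 2, column 2: row 2 has {p,r,u}; column 2 has {q,r,s}; that leaves t.
At row 3, column 2: row 3 has {p,r}; column 2 has {q,r,s,t}; that leaves u.
At row 3, column 6: row 3 has {p,r,u}; column 6 has {p,q,s,u}; that leaves t.
At row 4, column 4: row 4 has {p,q,u}; column 4 has {r,t}; that leaves s.
At row 4, column 6: row 4 has {p,q,s,u}; column 6 has {p,q,s,t,u}; that leaves r.
At row 5, column 2: row 5 has {q,r,s,t}; column 2 has {q,r,s,t,u}; that leaves p.
At row 5, column 4: row 5 has {p,q,r,s,t}; column 4 has {r,s,t}; that leaves u.
At row 6, column 1: row 6 has {q,r,s}; column 1 has {p,r,u}; that leaves t.
At row 6, column 3: row 6 has {q,r,s,t}; column 3 has {p,q,r}; that leaves u.
At row 6, column 4: row 6 has {q,r,s,t,u}; column 4 has {r,s,t,u}; that leaves p.
At row 2, column 4: row 2 has {p,r,t,u}; column 4 has {p,r,s,t,u}; that leaves q.
At row 3, column 3: row 3 has {p,r,t,u}; column 3 has {p,q,r,u}; that leaves s.
At row 4, column 3: row 4 has {p,q,r,s,u}; column 3 has {p,q,r,s,u}; that leaves t.
At row 2, column 1: row 2 has {p,q,r,t,u}; column 1 has {p,r,t,u}; that leaves s.
At row 3, column 1: row 3 has {p,r,s,t,u}; column 1 has {p,r,s,t,u}; that leaves q.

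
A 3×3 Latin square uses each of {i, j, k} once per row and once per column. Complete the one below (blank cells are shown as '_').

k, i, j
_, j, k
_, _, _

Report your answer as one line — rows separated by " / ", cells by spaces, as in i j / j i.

(r2,c1): row 2 has {j,k}; column 1 has {k}, so it must be i.
(r3,c1): row 3 is empty so far; column 1 has {i,k}, so it must be j.
(r3,c2): row 3 has {j}; column 2 has {i,j}, so it must be k.
(r3,c3): row 3 has {j,k}; column 3 has {j,k}, so it must be i.

k i j / i j k / j k i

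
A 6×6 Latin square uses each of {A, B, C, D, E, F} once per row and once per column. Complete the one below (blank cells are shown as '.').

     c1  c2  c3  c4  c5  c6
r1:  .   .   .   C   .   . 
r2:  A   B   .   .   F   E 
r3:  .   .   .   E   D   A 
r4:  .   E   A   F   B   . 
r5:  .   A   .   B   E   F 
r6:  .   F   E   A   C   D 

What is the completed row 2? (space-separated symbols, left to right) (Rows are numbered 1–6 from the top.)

(r1,c2) = D
(r1,c5) = A
(r1,c6) = B
(r2,c4) = D
(r3,c2) = C
(r4,c6) = C
(r6,c1) = B
(r1,c3) = F
(r2,c3) = C

A B C D F E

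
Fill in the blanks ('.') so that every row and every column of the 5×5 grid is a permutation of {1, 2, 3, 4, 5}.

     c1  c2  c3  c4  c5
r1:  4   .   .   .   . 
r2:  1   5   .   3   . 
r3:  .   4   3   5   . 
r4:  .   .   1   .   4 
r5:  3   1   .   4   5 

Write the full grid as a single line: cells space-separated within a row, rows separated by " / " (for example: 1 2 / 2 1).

4 2 5 1 3 / 1 5 4 3 2 / 2 4 3 5 1 / 5 3 1 2 4 / 3 1 2 4 5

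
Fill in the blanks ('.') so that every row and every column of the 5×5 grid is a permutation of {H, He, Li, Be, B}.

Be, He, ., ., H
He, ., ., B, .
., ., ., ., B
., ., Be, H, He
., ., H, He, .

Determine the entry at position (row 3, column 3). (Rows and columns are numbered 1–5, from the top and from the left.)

At row 1, column 4: row 1 has {H,He,Be}; column 4 has {H,He,B}; that leaves Li.
At row 2, column 3: row 2 has {He,B}; column 3 has {H,Be}; that leaves Li.
At row 2, column 5: row 2 has {He,Li,B}; column 5 has {H,He,B}; that leaves Be.
At row 3, column 3: row 3 has {B}; column 3 has {H,Li,Be}; that leaves He.

He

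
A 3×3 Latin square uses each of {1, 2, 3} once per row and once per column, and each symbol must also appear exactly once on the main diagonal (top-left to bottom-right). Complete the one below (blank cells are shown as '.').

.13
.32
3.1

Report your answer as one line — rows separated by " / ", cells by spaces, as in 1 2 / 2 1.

2 1 3 / 1 3 2 / 3 2 1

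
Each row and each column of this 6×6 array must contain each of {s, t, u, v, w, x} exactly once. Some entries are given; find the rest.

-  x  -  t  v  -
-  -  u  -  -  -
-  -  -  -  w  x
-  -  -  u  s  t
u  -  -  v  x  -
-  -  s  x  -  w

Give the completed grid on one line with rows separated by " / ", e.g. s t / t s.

(r1,c3): row 1 has {t,v,x}; column 3 has {s,u}, so it must be w.
(r2,c5): row 2 has {u}; column 5 has {s,v,w,x}, so it must be t.
(r3,c4): row 3 has {w,x}; column 4 has {t,u,v,x}, so it must be s.
(r5,c3): row 5 has {u,v,x}; column 3 has {s,u,w}, so it must be t.
(r5,c6): row 5 has {t,u,v,x}; column 6 has {t,w,x}, so it must be s.
(r6,c5): row 6 has {s,w,x}; column 5 has {s,t,v,w,x}, so it must be u.
(r1,c1): row 1 has {t,v,w,x}; column 1 has {u}, so it must be s.
(r1,c6): row 1 has {s,t,v,w,x}; column 6 has {s,t,w,x}, so it must be u.
(r2,c4): row 2 has {t,u}; column 4 has {s,t,u,v,x}, so it must be w.
(r2,c6): row 2 has {t,u,w}; column 6 has {s,t,u,w,x}, so it must be v.
(r3,c3): row 3 has {s,w,x}; column 3 has {s,t,u,w}, so it must be v.
(r4,c3): row 4 has {s,t,u}; column 3 has {s,t,u,v,w}, so it must be x.
(r5,c2): row 5 has {s,t,u,v,x}; column 2 has {x}, so it must be w.
(r2,c1): row 2 has {t,u,v,w}; column 1 has {s,u}, so it must be x.
(r2,c2): row 2 has {t,u,v,w,x}; column 2 has {w,x}, so it must be s.
(r3,c1): row 3 has {s,v,w,x}; column 1 has {s,u,x}, so it must be t.
(r3,c2): row 3 has {s,t,v,w,x}; column 2 has {s,w,x}, so it must be u.
(r4,c2): row 4 has {s,t,u,x}; column 2 has {s,u,w,x}, so it must be v.
(r6,c1): row 6 has {s,u,w,x}; column 1 has {s,t,u,x}, so it must be v.
(r6,c2): row 6 has {s,u,v,w,x}; column 2 has {s,u,v,w,x}, so it must be t.
(r4,c1): row 4 has {s,t,u,v,x}; column 1 has {s,t,u,v,x}, so it must be w.

s x w t v u / x s u w t v / t u v s w x / w v x u s t / u w t v x s / v t s x u w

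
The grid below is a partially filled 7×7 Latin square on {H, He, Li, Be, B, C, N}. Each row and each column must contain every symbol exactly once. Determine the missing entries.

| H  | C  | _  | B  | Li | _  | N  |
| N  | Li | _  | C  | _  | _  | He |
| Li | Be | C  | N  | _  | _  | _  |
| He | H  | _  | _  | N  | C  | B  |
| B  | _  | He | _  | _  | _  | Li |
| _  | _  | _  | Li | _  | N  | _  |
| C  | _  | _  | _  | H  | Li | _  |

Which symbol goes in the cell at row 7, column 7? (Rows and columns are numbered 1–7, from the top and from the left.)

Be

(r1,c3) = Be
(r1,c6) = He
(r3,c7) = H
(r4,c3) = Li
(r4,c4) = Be
(r5,c2) = N
(r5,c4) = H
(r5,c6) = Be
(r6,c1) = Be
(r6,c7) = C
(r7,c4) = He
(r7,c7) = Be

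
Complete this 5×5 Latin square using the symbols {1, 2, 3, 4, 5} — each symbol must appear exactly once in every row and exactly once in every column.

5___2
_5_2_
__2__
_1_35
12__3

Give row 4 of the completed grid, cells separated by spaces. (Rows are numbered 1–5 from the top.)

2 1 4 3 5

(r4,c3) = 4
(r5,c3) = 5
(r5,c4) = 4
(r1,c4) = 1
(r3,c4) = 5
(r4,c1) = 2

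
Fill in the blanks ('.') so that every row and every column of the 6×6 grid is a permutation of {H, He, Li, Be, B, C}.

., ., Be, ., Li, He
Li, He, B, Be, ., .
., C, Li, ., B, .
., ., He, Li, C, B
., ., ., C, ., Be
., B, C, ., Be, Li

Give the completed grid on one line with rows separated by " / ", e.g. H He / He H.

C H Be B Li He / Li He B Be H C / Be C Li He B H / H Be He Li C B / B Li H C He Be / He B C H Be Li

(r1,c2): row 1 has {He,Li,Be}; column 2 has {He,B,C}, so it must be H.
(r1,c4): row 1 has {H,He,Li,Be}; column 4 has {Li,Be,C}, so it must be B.
(r2,c5): row 2 has {He,Li,Be,B}; column 5 has {Li,Be,B,C}, so it must be H.
(r2,c6): row 2 has {H,He,Li,Be,B}; column 6 has {He,Li,Be,B}, so it must be C.
(r3,c6): row 3 has {Li,B,C}; column 6 has {He,Li,Be,B,C}, so it must be H.
(r4,c2): row 4 has {He,Li,B,C}; column 2 has {H,He,B,C}, so it must be Be.
(r5,c2): row 5 has {Be,C}; column 2 has {H,He,Be,B,C}, so it must be Li.
(r5,c3): row 5 has {Li,Be,C}; column 3 has {He,Li,Be,B,C}, so it must be H.
(r5,c5): row 5 has {H,Li,Be,C}; column 5 has {H,Li,Be,B,C}, so it must be He.
(r1,c1): row 1 has {H,He,Li,Be,B}; column 1 has {Li}, so it must be C.
(r3,c4): row 3 has {H,Li,B,C}; column 4 has {Li,Be,B,C}, so it must be He.
(r4,c1): row 4 has {He,Li,Be,B,C}; column 1 has {Li,C}, so it must be H.
(r5,c1): row 5 has {H,He,Li,Be,C}; column 1 has {H,Li,C}, so it must be B.
(r6,c1): row 6 has {Li,Be,B,C}; column 1 has {H,Li,B,C}, so it must be He.
(r6,c4): row 6 has {He,Li,Be,B,C}; column 4 has {He,Li,Be,B,C}, so it must be H.
(r3,c1): row 3 has {H,He,Li,B,C}; column 1 has {H,He,Li,B,C}, so it must be Be.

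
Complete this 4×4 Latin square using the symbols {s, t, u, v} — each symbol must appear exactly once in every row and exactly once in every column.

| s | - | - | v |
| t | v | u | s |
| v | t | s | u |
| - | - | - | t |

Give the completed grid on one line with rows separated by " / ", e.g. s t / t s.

s u t v / t v u s / v t s u / u s v t

At row 1, column 2: row 1 has {s,v}; column 2 has {t,v}; that leaves u.
At row 1, column 3: row 1 has {s,u,v}; column 3 has {s,u}; that leaves t.
At row 4, column 1: row 4 has {t}; column 1 has {s,t,v}; that leaves u.
At row 4, column 2: row 4 has {t,u}; column 2 has {t,u,v}; that leaves s.
At row 4, column 3: row 4 has {s,t,u}; column 3 has {s,t,u}; that leaves v.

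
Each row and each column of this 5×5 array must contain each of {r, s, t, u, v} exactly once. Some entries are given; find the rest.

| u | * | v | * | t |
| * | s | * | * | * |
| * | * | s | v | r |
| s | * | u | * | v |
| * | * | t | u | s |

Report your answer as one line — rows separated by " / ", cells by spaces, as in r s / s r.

At row 1, column 2: row 1 has {t,u,v}; column 2 has {s}; that leaves r.
At row 1, column 4: row 1 has {r,t,u,v}; column 4 has {u,v}; that leaves s.
At row 2, column 3: row 2 has {s}; column 3 has {s,t,u,v}; that leaves r.
At row 2, column 4: row 2 has {r,s}; column 4 has {s,u,v}; that leaves t.
At row 2, column 5: row 2 has {r,s,t}; column 5 has {r,s,t,v}; that leaves u.
At row 3, column 1: row 3 has {r,s,v}; column 1 has {s,u}; that leaves t.
At row 3, column 2: row 3 has {r,s,t,v}; column 2 has {r,s}; that leaves u.
At row 4, column 2: row 4 has {s,u,v}; column 2 has {r,s,u}; that leaves t.
At row 4, column 4: row 4 has {s,t,u,v}; column 4 has {s,t,u,v}; that leaves r.
At row 5, column 2: row 5 has {s,t,u}; column 2 has {r,s,t,u}; that leaves v.
At row 2, column 1: row 2 has {r,s,t,u}; column 1 has {s,t,u}; that leaves v.
At row 5, column 1: row 5 has {s,t,u,v}; column 1 has {s,t,u,v}; that leaves r.

u r v s t / v s r t u / t u s v r / s t u r v / r v t u s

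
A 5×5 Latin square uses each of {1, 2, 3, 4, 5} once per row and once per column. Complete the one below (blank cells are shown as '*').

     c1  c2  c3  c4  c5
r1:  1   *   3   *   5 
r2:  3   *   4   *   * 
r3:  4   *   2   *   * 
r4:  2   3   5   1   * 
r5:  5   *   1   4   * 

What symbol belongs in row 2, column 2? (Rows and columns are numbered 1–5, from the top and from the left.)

1

Cell (r1,c4): row 1 has {1,3,5}; column 4 has {1,4} → 2.
Cell (r2,c4): row 2 has {3,4}; column 4 has {1,2,4} → 5.
Cell (r3,c4): row 3 has {2,4}; column 4 has {1,2,4,5} → 3.
Cell (r3,c5): row 3 has {2,3,4}; column 5 has {5} → 1.
Cell (r4,c5): row 4 has {1,2,3,5}; column 5 has {1,5} → 4.
Cell (r5,c2): row 5 has {1,4,5}; column 2 has {3} → 2.
Cell (r5,c5): row 5 has {1,2,4,5}; column 5 has {1,4,5} → 3.
Cell (r1,c2): row 1 has {1,2,3,5}; column 2 has {2,3} → 4.
Cell (r2,c2): row 2 has {3,4,5}; column 2 has {2,3,4} → 1.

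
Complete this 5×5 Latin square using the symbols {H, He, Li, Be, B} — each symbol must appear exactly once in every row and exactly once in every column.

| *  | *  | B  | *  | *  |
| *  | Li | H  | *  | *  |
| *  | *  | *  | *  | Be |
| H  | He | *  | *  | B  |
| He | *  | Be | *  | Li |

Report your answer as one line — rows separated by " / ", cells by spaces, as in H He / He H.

Li Be B He H / Be Li H B He / B H He Li Be / H He Li Be B / He B Be H Li

(r2,c5) = He
(r4,c3) = Li
(r4,c4) = Be
(r1,c5) = H
(r2,c4) = B
(r3,c3) = He
(r5,c4) = H
(r1,c2) = Be
(r2,c1) = Be
(r3,c4) = Li
(r5,c2) = B
(r1,c1) = Li
(r1,c4) = He
(r3,c1) = B
(r3,c2) = H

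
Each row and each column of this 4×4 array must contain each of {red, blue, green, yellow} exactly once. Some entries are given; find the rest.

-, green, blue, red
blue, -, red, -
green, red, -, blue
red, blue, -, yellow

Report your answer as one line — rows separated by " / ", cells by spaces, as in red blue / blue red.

yellow green blue red / blue yellow red green / green red yellow blue / red blue green yellow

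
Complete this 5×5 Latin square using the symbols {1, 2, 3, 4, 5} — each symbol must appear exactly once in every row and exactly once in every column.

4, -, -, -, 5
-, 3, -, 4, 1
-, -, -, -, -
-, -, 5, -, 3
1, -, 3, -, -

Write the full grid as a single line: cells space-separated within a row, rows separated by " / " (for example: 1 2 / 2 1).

4 2 1 3 5 / 5 3 2 4 1 / 3 1 4 5 2 / 2 4 5 1 3 / 1 5 3 2 4

Cell (r2,c3): row 2 has {1,3,4}; column 3 has {3,5} → 2.
Cell (r4,c1): row 4 has {3,5}; column 1 has {1,4} → 2.
Cell (r4,c4): row 4 has {2,3,5}; column 4 has {4} → 1.
Cell (r1,c3): row 1 has {4,5}; column 3 has {2,3,5} → 1.
Cell (r2,c1): row 2 has {1,2,3,4}; column 1 has {1,2,4} → 5.
Cell (r3,c1): row 3 is empty so far; column 1 has {1,2,4,5} → 3.
Cell (r3,c3): row 3 has {3}; column 3 has {1,2,3,5} → 4.
Cell (r3,c5): row 3 has {3,4}; column 5 has {1,3,5} → 2.
Cell (r4,c2): row 4 has {1,2,3,5}; column 2 has {3} → 4.
Cell (r5,c5): row 5 has {1,3}; column 5 has {1,2,3,5} → 4.
Cell (r1,c2): row 1 has {1,4,5}; column 2 has {3,4} → 2.
Cell (r1,c4): row 1 has {1,2,4,5}; column 4 has {1,4} → 3.
Cell (r3,c4): row 3 has {2,3,4}; column 4 has {1,3,4} → 5.
Cell (r5,c2): row 5 has {1,3,4}; column 2 has {2,3,4} → 5.
Cell (r5,c4): row 5 has {1,3,4,5}; column 4 has {1,3,4,5} → 2.
Cell (r3,c2): row 3 has {2,3,4,5}; column 2 has {2,3,4,5} → 1.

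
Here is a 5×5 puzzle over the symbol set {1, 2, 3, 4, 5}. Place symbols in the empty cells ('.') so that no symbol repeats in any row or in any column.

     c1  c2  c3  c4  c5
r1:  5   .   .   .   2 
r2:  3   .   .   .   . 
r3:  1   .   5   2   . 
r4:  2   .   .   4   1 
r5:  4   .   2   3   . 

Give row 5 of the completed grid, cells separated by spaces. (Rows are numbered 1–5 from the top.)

4 1 2 3 5

Cell (r1,c4): row 1 has {2,5}; column 4 has {2,3,4} → 1.
Cell (r2,c4): row 2 has {3}; column 4 has {1,2,3,4} → 5.
Cell (r2,c5): row 2 has {3,5}; column 5 has {1,2} → 4.
Cell (r3,c5): row 3 has {1,2,5}; column 5 has {1,2,4} → 3.
Cell (r4,c3): row 4 has {1,2,4}; column 3 has {2,5} → 3.
Cell (r5,c5): row 5 has {2,3,4}; column 5 has {1,2,3,4} → 5.
Cell (r1,c3): row 1 has {1,2,5}; column 3 has {2,3,5} → 4.
Cell (r2,c3): row 2 has {3,4,5}; column 3 has {2,3,4,5} → 1.
Cell (r3,c2): row 3 has {1,2,3,5}; column 2 is empty so far → 4.
Cell (r4,c2): row 4 has {1,2,3,4}; column 2 has {4} → 5.
Cell (r5,c2): row 5 has {2,3,4,5}; column 2 has {4,5} → 1.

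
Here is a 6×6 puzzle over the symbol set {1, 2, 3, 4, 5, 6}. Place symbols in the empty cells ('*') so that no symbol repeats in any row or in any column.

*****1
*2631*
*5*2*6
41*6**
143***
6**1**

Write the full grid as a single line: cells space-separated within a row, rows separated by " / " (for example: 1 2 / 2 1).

2 6 5 4 3 1 / 5 2 6 3 1 4 / 3 5 1 2 4 6 / 4 1 2 6 5 3 / 1 4 3 5 6 2 / 6 3 4 1 2 5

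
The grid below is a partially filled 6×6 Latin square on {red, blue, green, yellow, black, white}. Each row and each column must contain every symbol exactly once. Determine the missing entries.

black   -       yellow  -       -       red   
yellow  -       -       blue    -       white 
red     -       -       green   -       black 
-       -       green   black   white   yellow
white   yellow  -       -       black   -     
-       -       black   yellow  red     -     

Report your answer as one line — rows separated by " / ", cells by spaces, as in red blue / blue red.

row 1 has {red,yellow,black}; column 4 has {blue,green,yellow,black} — only white is left for (r1,c4).
row 2 has {blue,yellow,white}; column 3 has {green,yellow,black} — only red is left for (r2,c3).
row 2 has {red,blue,yellow,white}; column 5 has {red,black,white} — only green is left for (r2,c5).
row 4 has {green,yellow,black,white}; column 1 has {red,yellow,black,white} — only blue is left for (r4,c1).
row 4 has {blue,green,yellow,black,white}; column 2 has {yellow} — only red is left for (r4,c2).
row 5 has {yellow,black,white}; column 3 has {red,green,yellow,black} — only blue is left for (r5,c3).
row 5 has {blue,yellow,black,white}; column 4 has {blue,green,yellow,black,white} — only red is left for (r5,c4).
row 5 has {red,blue,yellow,black,white}; column 6 has {red,yellow,black,white} — only green is left for (r5,c6).
row 6 has {red,yellow,black}; column 1 has {red,blue,yellow,black,white} — only green is left for (r6,c1).
row 6 has {red,green,yellow,black}; column 6 has {red,green,yellow,black,white} — only blue is left for (r6,c6).
row 1 has {red,yellow,black,white}; column 5 has {red,green,black,white} — only blue is left for (r1,c5).
row 2 has {red,blue,green,yellow,white}; column 2 has {red,yellow} — only black is left for (r2,c2).
row 3 has {red,green,black}; column 3 has {red,blue,green,yellow,black} — only white is left for (r3,c3).
row 3 has {red,green,black,white}; column 5 has {red,blue,green,black,white} — only yellow is left for (r3,c5).
row 6 has {red,blue,green,yellow,black}; column 2 has {red,yellow,black} — only white is left for (r6,c2).
row 1 has {red,blue,yellow,black,white}; column 2 has {red,yellow,black,white} — only green is left for (r1,c2).
row 3 has {red,green,yellow,black,white}; column 2 has {red,green,yellow,black,white} — only blue is left for (r3,c2).

black green yellow white blue red / yellow black red blue green white / red blue white green yellow black / blue red green black white yellow / white yellow blue red black green / green white black yellow red blue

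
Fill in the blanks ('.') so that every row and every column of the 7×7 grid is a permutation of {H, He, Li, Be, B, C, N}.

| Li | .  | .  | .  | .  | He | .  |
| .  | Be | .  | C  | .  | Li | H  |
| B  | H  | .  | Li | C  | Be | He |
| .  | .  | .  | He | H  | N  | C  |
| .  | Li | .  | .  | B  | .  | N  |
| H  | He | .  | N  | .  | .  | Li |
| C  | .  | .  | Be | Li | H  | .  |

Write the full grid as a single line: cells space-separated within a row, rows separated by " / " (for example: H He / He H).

Li C H B N He Be / N Be B C He Li H / B H N Li C Be He / Be B Li He H N C / He Li Be H B C N / H He C N Be B Li / C N He Be Li H B

(r3,c3): row 3 has {H,He,Li,Be,B,C}; column 3 is empty so far, so it must be N.
(r4,c1): row 4 has {H,He,C,N}; column 1 has {H,Li,B,C}, so it must be Be.
(r4,c2): row 4 has {H,He,Be,C,N}; column 2 has {H,He,Li,Be}, so it must be B.
(r4,c3): row 4 has {H,He,Be,B,C,N}; column 3 has {N}, so it must be Li.
(r5,c1): row 5 has {Li,B,N}; column 1 has {H,Li,Be,B,C}, so it must be He.
(r5,c4): row 5 has {He,Li,B,N}; column 4 has {He,Li,Be,C,N}, so it must be H.
(r5,c6): row 5 has {H,He,Li,B,N}; column 6 has {H,He,Li,Be,N}, so it must be C.
(r6,c5): row 6 has {H,He,Li,N}; column 5 has {H,Li,B,C}, so it must be Be.
(r6,c6): row 6 has {H,He,Li,Be,N}; column 6 has {H,He,Li,Be,C,N}, so it must be B.
(r7,c2): row 7 has {H,Li,Be,C}; column 2 has {H,He,Li,Be,B}, so it must be N.
(r7,c7): row 7 has {H,Li,Be,C,N}; column 7 has {H,He,Li,C,N}, so it must be B.
(r1,c2): row 1 has {He,Li}; column 2 has {H,He,Li,Be,B,N}, so it must be C.
(r1,c4): row 1 has {He,Li,C}; column 4 has {H,He,Li,Be,C,N}, so it must be B.
(r1,c5): row 1 has {He,Li,B,C}; column 5 has {H,Li,Be,B,C}, so it must be N.
(r1,c7): row 1 has {He,Li,B,C,N}; column 7 has {H,He,Li,B,C,N}, so it must be Be.
(r2,c1): row 2 has {H,Li,Be,C}; column 1 has {H,He,Li,Be,B,C}, so it must be N.
(r2,c5): row 2 has {H,Li,Be,C,N}; column 5 has {H,Li,Be,B,C,N}, so it must be He.
(r5,c3): row 5 has {H,He,Li,B,C,N}; column 3 has {Li,N}, so it must be Be.
(r6,c3): row 6 has {H,He,Li,Be,B,N}; column 3 has {Li,Be,N}, so it must be C.
(r7,c3): row 7 has {H,Li,Be,B,C,N}; column 3 has {Li,Be,C,N}, so it must be He.
(r1,c3): row 1 has {He,Li,Be,B,C,N}; column 3 has {He,Li,Be,C,N}, so it must be H.
(r2,c3): row 2 has {H,He,Li,Be,C,N}; column 3 has {H,He,Li,Be,C,N}, so it must be B.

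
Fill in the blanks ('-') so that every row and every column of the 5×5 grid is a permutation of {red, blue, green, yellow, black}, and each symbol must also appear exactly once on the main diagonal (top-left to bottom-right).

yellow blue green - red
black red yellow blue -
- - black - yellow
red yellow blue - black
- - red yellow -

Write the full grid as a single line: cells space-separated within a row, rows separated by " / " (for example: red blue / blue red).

yellow blue green black red / black red yellow blue green / blue green black red yellow / red yellow blue green black / green black red yellow blue

At row 1, column 4: row 1 has {red,blue,green,yellow}; column 4 has {blue,yellow}; that leaves black.
At row 2, column 5: row 2 has {red,blue,yellow,black}; column 5 has {red,yellow,black}; that leaves green.
At row 3, column 2: row 3 has {yellow,black}; column 2 has {red,blue,yellow}; that leaves green.
At row 3, column 4: row 3 has {green,yellow,black}; column 4 has {blue,yellow,black}; that leaves red.
At row 4, column 4: row 4 has {red,blue,yellow,black}; column 4 has {red,blue,yellow,black}; the diagonal has {red,yellow,black}; that leaves green.
At row 5, column 2: row 5 has {red,yellow}; column 2 has {red,blue,green,yellow}; that leaves black.
At row 5, column 5: row 5 has {red,yellow,black}; column 5 has {red,green,yellow,black}; the diagonal has {red,green,yellow,black}; that leaves blue.
At row 3, column 1: row 3 has {red,green,yellow,black}; column 1 has {red,yellow,black}; that leaves blue.
At row 5, column 1: row 5 has {red,blue,yellow,black}; column 1 has {red,blue,yellow,black}; that leaves green.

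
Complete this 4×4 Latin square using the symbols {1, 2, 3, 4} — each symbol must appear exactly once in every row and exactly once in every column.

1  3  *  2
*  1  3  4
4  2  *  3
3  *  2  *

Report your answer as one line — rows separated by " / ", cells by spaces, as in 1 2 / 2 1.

1 3 4 2 / 2 1 3 4 / 4 2 1 3 / 3 4 2 1

(r1,c3) = 4
(r2,c1) = 2
(r3,c3) = 1
(r4,c2) = 4
(r4,c4) = 1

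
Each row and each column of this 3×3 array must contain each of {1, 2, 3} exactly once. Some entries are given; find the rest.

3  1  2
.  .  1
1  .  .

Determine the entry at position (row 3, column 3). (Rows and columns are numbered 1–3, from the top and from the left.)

3

row 2 has {1}; column 1 has {1,3} — only 2 is left for (r2,c1).
row 2 has {1,2}; column 2 has {1} — only 3 is left for (r2,c2).
row 3 has {1}; column 2 has {1,3} — only 2 is left for (r3,c2).
row 3 has {1,2}; column 3 has {1,2} — only 3 is left for (r3,c3).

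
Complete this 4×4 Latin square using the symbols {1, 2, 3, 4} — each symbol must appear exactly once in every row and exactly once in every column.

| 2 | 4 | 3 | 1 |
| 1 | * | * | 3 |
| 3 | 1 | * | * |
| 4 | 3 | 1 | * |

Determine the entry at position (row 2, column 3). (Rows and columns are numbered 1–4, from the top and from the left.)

4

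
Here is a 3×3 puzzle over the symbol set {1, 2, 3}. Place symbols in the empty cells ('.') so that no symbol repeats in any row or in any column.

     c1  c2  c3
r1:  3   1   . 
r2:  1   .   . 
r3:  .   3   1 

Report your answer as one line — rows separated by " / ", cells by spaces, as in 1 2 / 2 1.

(r1,c3) = 2
(r2,c2) = 2
(r2,c3) = 3
(r3,c1) = 2

3 1 2 / 1 2 3 / 2 3 1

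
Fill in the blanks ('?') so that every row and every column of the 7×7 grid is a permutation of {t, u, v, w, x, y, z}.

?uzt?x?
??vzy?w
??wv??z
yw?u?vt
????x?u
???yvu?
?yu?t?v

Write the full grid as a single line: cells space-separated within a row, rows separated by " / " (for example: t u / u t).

Cell (r1,c5): row 1 has {t,u,x,z}; column 5 has {t,v,x,y} → w.
Cell (r1,c7): row 1 has {t,u,w,x,z}; column 7 has {t,u,v,w,z} → y.
Cell (r2,c6): row 2 has {v,w,y,z}; column 6 has {u,v,x} → t.
Cell (r3,c5): row 3 has {v,w,z}; column 5 has {t,v,w,x,y} → u.
Cell (r3,c6): row 3 has {u,v,w,z}; column 6 has {t,u,v,x} → y.
Cell (r4,c3): row 4 has {t,u,v,w,y}; column 3 has {u,v,w,z} → x.
Cell (r4,c5): row 4 has {t,u,v,w,x,y}; column 5 has {t,u,v,w,x,y} → z.
Cell (r5,c4): row 5 has {u,x}; column 4 has {t,u,v,y,z} → w.
Cell (r5,c6): row 5 has {u,w,x}; column 6 has {t,u,v,x,y} → z.
Cell (r6,c3): row 6 has {u,v,y}; column 3 has {u,v,w,x,z} → t.
Cell (r6,c7): row 6 has {t,u,v,y}; column 7 has {t,u,v,w,y,z} → x.
Cell (r7,c4): row 7 has {t,u,v,y}; column 4 has {t,u,v,w,y,z} → x.
Cell (r7,c6): row 7 has {t,u,v,x,y}; column 6 has {t,u,v,x,y,z} → w.
Cell (r1,c1): row 1 has {t,u,w,x,y,z}; column 1 has {y} → v.
Cell (r2,c2): row 2 has {t,v,w,y,z}; column 2 has {u,w,y} → x.
Cell (r3,c2): row 3 has {u,v,w,y,z}; column 2 has {u,w,x,y} → t.
Cell (r5,c1): row 5 has {u,w,x,z}; column 1 has {v,y} → t.
Cell (r5,c2): row 5 has {t,u,w,x,z}; column 2 has {t,u,w,x,y} → v.
Cell (r5,c3): row 5 has {t,u,v,w,x,z}; column 3 has {t,u,v,w,x,z} → y.
Cell (r6,c2): row 6 has {t,u,v,x,y}; column 2 has {t,u,v,w,x,y} → z.
Cell (r7,c1): row 7 has {t,u,v,w,x,y}; column 1 has {t,v,y} → z.
Cell (r2,c1): row 2 has {t,v,w,x,y,z}; column 1 has {t,v,y,z} → u.
Cell (r3,c1): row 3 has {t,u,v,w,y,z}; column 1 has {t,u,v,y,z} → x.
Cell (r6,c1): row 6 has {t,u,v,x,y,z}; column 1 has {t,u,v,x,y,z} → w.

v u z t w x y / u x v z y t w / x t w v u y z / y w x u z v t / t v y w x z u / w z t y v u x / z y u x t w v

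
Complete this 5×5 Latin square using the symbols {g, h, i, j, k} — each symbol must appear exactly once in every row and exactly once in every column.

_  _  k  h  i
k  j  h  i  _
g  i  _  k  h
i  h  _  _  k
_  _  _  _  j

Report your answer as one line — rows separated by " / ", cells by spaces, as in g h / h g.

j g k h i / k j h i g / g i j k h / i h g j k / h k i g j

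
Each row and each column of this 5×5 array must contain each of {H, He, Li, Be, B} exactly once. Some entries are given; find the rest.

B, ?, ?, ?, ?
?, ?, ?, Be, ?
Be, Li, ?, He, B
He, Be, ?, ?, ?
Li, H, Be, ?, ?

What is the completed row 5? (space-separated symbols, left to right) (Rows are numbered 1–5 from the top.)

Li H Be B He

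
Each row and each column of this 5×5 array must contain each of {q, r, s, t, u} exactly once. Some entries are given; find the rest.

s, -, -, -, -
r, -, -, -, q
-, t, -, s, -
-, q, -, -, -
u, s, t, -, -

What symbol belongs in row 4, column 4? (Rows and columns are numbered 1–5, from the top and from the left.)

(r2,c2) = u
(r2,c3) = s
(r2,c4) = t
(r3,c1) = q
(r4,c1) = t
(r5,c5) = r
(r1,c2) = r
(r3,c5) = u
(r4,c5) = s
(r5,c4) = q
(r1,c4) = u
(r1,c5) = t
(r3,c3) = r
(r4,c3) = u
(r4,c4) = r

r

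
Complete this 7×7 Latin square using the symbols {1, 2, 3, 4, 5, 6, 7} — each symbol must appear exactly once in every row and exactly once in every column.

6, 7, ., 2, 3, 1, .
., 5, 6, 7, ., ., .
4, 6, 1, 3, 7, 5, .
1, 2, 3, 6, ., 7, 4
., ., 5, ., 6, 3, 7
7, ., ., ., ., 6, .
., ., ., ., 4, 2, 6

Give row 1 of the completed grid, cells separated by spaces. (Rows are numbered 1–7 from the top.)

6 7 4 2 3 1 5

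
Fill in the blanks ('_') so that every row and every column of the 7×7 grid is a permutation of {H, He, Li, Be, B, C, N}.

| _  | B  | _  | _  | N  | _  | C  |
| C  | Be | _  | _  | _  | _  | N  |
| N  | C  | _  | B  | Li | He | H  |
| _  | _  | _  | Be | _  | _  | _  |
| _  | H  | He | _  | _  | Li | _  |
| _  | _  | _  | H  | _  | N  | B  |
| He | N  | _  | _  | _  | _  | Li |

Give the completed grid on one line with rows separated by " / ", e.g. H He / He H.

(r3,c3): row 3 has {H,He,Li,B,C,N}; column 3 has {He}, so it must be Be.
(r4,c7): row 4 has {Be}; column 7 has {H,Li,B,C,N}, so it must be He.
(r5,c7): row 5 has {H,He,Li}; column 7 has {H,He,Li,B,C,N}, so it must be Be.
(r7,c4): row 7 has {He,Li,N}; column 4 has {H,Be,B}, so it must be C.
(r4,c2): row 4 has {He,Be}; column 2 has {H,Be,B,C,N}, so it must be Li.
(r5,c1): row 5 has {H,He,Li,Be}; column 1 has {He,C,N}, so it must be B.
(r5,c4): row 5 has {H,He,Li,Be,B}; column 4 has {H,Be,B,C}, so it must be N.
(r5,c5): row 5 has {H,He,Li,Be,B,N}; column 5 has {Li,N}, so it must be C.
(r6,c2): row 6 has {H,B,N}; column 2 has {H,Li,Be,B,C,N}, so it must be He.
(r6,c5): row 6 has {H,He,B,N}; column 5 has {Li,C,N}, so it must be Be.
(r4,c1): row 4 has {He,Li,Be}; column 1 has {He,B,C,N}, so it must be H.
(r4,c5): row 4 has {H,He,Li,Be}; column 5 has {Li,Be,C,N}, so it must be B.
(r4,c6): row 4 has {H,He,Li,Be,B}; column 6 has {He,Li,N}, so it must be C.
(r6,c1): row 6 has {H,He,Be,B,N}; column 1 has {H,He,B,C,N}, so it must be Li.
(r6,c3): row 6 has {H,He,Li,Be,B,N}; column 3 has {He,Be}, so it must be C.
(r7,c5): row 7 has {He,Li,C,N}; column 5 has {Li,Be,B,C,N}, so it must be H.
(r1,c1): row 1 has {B,C,N}; column 1 has {H,He,Li,B,C,N}, so it must be Be.
(r1,c6): row 1 has {Be,B,C,N}; column 6 has {He,Li,C,N}, so it must be H.
(r2,c5): row 2 has {Be,C,N}; column 5 has {H,Li,Be,B,C,N}, so it must be He.
(r2,c6): row 2 has {He,Be,C,N}; column 6 has {H,He,Li,C,N}, so it must be B.
(r4,c3): row 4 has {H,He,Li,Be,B,C}; column 3 has {He,Be,C}, so it must be N.
(r7,c3): row 7 has {H,He,Li,C,N}; column 3 has {He,Be,C,N}, so it must be B.
(r7,c6): row 7 has {H,He,Li,B,C,N}; column 6 has {H,He,Li,B,C,N}, so it must be Be.
(r1,c3): row 1 has {H,Be,B,C,N}; column 3 has {He,Be,B,C,N}, so it must be Li.
(r1,c4): row 1 has {H,Li,Be,B,C,N}; column 4 has {H,Be,B,C,N}, so it must be He.
(r2,c3): row 2 has {He,Be,B,C,N}; column 3 has {He,Li,Be,B,C,N}, so it must be H.
(r2,c4): row 2 has {H,He,Be,B,C,N}; column 4 has {H,He,Be,B,C,N}, so it must be Li.

Be B Li He N H C / C Be H Li He B N / N C Be B Li He H / H Li N Be B C He / B H He N C Li Be / Li He C H Be N B / He N B C H Be Li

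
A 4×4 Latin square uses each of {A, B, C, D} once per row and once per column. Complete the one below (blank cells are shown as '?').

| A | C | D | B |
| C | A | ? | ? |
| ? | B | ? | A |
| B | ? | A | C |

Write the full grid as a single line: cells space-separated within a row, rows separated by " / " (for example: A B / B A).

(r2,c3): row 2 has {A,C}; column 3 has {A,D}, so it must be B.
(r2,c4): row 2 has {A,B,C}; column 4 has {A,B,C}, so it must be D.
(r3,c1): row 3 has {A,B}; column 1 has {A,B,C}, so it must be D.
(r3,c3): row 3 has {A,B,D}; column 3 has {A,B,D}, so it must be C.
(r4,c2): row 4 has {A,B,C}; column 2 has {A,B,C}, so it must be D.

A C D B / C A B D / D B C A / B D A C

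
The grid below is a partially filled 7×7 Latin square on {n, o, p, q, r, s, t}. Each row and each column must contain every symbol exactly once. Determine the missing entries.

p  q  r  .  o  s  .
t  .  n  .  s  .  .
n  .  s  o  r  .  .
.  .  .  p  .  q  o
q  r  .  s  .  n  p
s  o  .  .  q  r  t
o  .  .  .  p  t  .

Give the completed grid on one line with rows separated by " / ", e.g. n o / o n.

(r1,c7) = n
(r2,c2) = p
(r2,c6) = o
(r3,c2) = t
(r3,c6) = p
(r3,c7) = q
(r4,c1) = r
(r4,c3) = t
(r4,c5) = n
(r5,c3) = o
(r5,c5) = t
(r6,c3) = p
(r6,c4) = n
(r7,c3) = q
(r7,c4) = r
(r7,c7) = s
(r1,c4) = t
(r2,c4) = q
(r2,c7) = r
(r4,c2) = s
(r7,c2) = n

p q r t o s n / t p n q s o r / n t s o r p q / r s t p n q o / q r o s t n p / s o p n q r t / o n q r p t s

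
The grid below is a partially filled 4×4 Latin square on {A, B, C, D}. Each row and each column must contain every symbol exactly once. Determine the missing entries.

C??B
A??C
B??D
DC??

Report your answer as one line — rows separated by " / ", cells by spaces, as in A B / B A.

C D A B / A B D C / B A C D / D C B A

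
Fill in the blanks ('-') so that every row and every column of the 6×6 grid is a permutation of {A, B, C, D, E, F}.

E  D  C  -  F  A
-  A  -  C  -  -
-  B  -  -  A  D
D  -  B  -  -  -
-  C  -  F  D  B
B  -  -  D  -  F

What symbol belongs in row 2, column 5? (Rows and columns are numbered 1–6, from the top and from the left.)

B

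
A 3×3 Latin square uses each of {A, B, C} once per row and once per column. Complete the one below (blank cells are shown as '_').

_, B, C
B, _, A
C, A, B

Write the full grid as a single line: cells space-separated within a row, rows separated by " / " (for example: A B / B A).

At row 1, column 1: row 1 has {B,C}; column 1 has {B,C}; that leaves A.
At row 2, column 2: row 2 has {A,B}; column 2 has {A,B}; that leaves C.

A B C / B C A / C A B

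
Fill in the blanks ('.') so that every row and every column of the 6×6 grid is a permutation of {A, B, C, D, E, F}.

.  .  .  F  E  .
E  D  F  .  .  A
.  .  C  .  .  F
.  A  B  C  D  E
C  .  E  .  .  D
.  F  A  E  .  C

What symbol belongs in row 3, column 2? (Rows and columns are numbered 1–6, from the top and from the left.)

(r1,c3): row 1 has {E,F}; column 3 has {A,B,C,E,F}, so it must be D.
(r1,c6): row 1 has {D,E,F}; column 6 has {A,C,D,E,F}, so it must be B.
(r2,c4): row 2 has {A,D,E,F}; column 4 has {C,E,F}, so it must be B.
(r2,c5): row 2 has {A,B,D,E,F}; column 5 has {D,E}, so it must be C.
(r4,c1): row 4 has {A,B,C,D,E}; column 1 has {C,E}, so it must be F.
(r5,c2): row 5 has {C,D,E}; column 2 has {A,D,F}, so it must be B.
(r5,c4): row 5 has {B,C,D,E}; column 4 has {B,C,E,F}, so it must be A.
(r5,c5): row 5 has {A,B,C,D,E}; column 5 has {C,D,E}, so it must be F.
(r6,c5): row 6 has {A,C,E,F}; column 5 has {C,D,E,F}, so it must be B.
(r1,c1): row 1 has {B,D,E,F}; column 1 has {C,E,F}, so it must be A.
(r1,c2): row 1 has {A,B,D,E,F}; column 2 has {A,B,D,F}, so it must be C.
(r3,c2): row 3 has {C,F}; column 2 has {A,B,C,D,F}, so it must be E.

E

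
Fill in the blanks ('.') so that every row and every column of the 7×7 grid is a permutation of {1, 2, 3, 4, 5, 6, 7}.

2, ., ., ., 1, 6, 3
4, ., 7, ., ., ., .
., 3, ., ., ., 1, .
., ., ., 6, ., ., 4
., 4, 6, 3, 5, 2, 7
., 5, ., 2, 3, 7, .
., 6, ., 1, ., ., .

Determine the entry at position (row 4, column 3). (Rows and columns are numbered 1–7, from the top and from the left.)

(r1,c2): row 1 has {1,2,3,6}; column 2 has {3,4,5,6}, so it must be 7.
(r2,c4): row 2 has {4,7}; column 4 has {1,2,3,6}, so it must be 5.
(r2,c6): row 2 has {4,5,7}; column 6 has {1,2,6,7}, so it must be 3.
(r4,c6): row 4 has {4,6}; column 6 has {1,2,3,6,7}, so it must be 5.
(r5,c1): row 5 has {2,3,4,5,6,7}; column 1 has {2,4}, so it must be 1.
(r6,c1): row 6 has {2,3,5,7}; column 1 has {1,2,4}, so it must be 6.
(r6,c7): row 6 has {2,3,5,6,7}; column 7 has {3,4,7}, so it must be 1.
(r7,c6): row 7 has {1,6}; column 6 has {1,2,3,5,6,7}, so it must be 4.
(r1,c4): row 1 has {1,2,3,6,7}; column 4 has {1,2,3,5,6}, so it must be 4.
(r3,c4): row 3 has {1,3}; column 4 has {1,2,3,4,5,6}, so it must be 7.
(r6,c3): row 6 has {1,2,3,5,6,7}; column 3 has {6,7}, so it must be 4.
(r1,c3): row 1 has {1,2,3,4,6,7}; column 3 has {4,6,7}, so it must be 5.
(r3,c1): row 3 has {1,3,7}; column 1 has {1,2,4,6}, so it must be 5.
(r3,c3): row 3 has {1,3,5,7}; column 3 has {4,5,6,7}, so it must be 2.
(r3,c7): row 3 has {1,2,3,5,7}; column 7 has {1,3,4,7}, so it must be 6.
(r7,c3): row 7 has {1,4,6}; column 3 has {2,4,5,6,7}, so it must be 3.
(r2,c7): row 2 has {3,4,5,7}; column 7 has {1,3,4,6,7}, so it must be 2.
(r3,c5): row 3 has {1,2,3,5,6,7}; column 5 has {1,3,5}, so it must be 4.
(r4,c3): row 4 has {4,5,6}; column 3 has {2,3,4,5,6,7}, so it must be 1.

1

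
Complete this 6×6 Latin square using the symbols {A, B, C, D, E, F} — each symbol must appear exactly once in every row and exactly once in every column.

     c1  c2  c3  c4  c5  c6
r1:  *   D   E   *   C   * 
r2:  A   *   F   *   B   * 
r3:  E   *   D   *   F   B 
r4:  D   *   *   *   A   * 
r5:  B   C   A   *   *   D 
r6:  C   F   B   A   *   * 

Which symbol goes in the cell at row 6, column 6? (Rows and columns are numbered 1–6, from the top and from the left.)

E

(r1,c1) = F
(r1,c4) = B
(r1,c6) = A
(r2,c2) = E
(r2,c6) = C
(r3,c2) = A
(r3,c4) = C
(r4,c2) = B
(r4,c3) = C
(r5,c5) = E
(r6,c5) = D
(r6,c6) = E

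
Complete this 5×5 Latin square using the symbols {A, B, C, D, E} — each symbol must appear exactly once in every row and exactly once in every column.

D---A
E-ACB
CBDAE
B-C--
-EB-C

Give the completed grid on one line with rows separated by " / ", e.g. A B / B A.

D C E B A / E D A C B / C B D A E / B A C E D / A E B D C

row 1 has {A,D}; column 2 has {B,E} — only C is left for (r1,c2).
row 1 has {A,C,D}; column 3 has {A,B,C,D} — only E is left for (r1,c3).
row 1 has {A,C,D,E}; column 4 has {A,C} — only B is left for (r1,c4).
row 2 has {A,B,C,E}; column 2 has {B,C,E} — only D is left for (r2,c2).
row 4 has {B,C}; column 2 has {B,C,D,E} — only A is left for (r4,c2).
row 4 has {A,B,C}; column 5 has {A,B,C,E} — only D is left for (r4,c5).
row 5 has {B,C,E}; column 1 has {B,C,D,E} — only A is left for (r5,c1).
row 5 has {A,B,C,E}; column 4 has {A,B,C} — only D is left for (r5,c4).
row 4 has {A,B,C,D}; column 4 has {A,B,C,D} — only E is left for (r4,c4).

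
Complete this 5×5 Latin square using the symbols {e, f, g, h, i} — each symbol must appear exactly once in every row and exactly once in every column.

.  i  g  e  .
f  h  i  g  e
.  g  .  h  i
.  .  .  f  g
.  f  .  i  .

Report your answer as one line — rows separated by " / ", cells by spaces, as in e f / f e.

h i g e f / f h i g e / e g f h i / i e h f g / g f e i h

row 1 has {e,g,i}; column 1 has {f} — only h is left for (r1,c1).
row 1 has {e,g,h,i}; column 5 has {e,g,i} — only f is left for (r1,c5).
row 3 has {g,h,i}; column 1 has {f,h} — only e is left for (r3,c1).
row 3 has {e,g,h,i}; column 3 has {g,i} — only f is left for (r3,c3).
row 4 has {f,g}; column 1 has {e,f,h} — only i is left for (r4,c1).
row 4 has {f,g,i}; column 2 has {f,g,h,i} — only e is left for (r4,c2).
row 4 has {e,f,g,i}; column 3 has {f,g,i} — only h is left for (r4,c3).
row 5 has {f,i}; column 1 has {e,f,h,i} — only g is left for (r5,c1).
row 5 has {f,g,i}; column 3 has {f,g,h,i} — only e is left for (r5,c3).
row 5 has {e,f,g,i}; column 5 has {e,f,g,i} — only h is left for (r5,c5).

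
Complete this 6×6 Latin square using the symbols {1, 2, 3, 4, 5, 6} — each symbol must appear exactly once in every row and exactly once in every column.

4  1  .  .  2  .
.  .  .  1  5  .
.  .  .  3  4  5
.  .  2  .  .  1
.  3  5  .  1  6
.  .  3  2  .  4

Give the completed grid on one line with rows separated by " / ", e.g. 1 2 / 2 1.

4 1 6 5 2 3 / 3 6 4 1 5 2 / 6 2 1 3 4 5 / 5 4 2 6 3 1 / 2 3 5 4 1 6 / 1 5 3 2 6 4

row 1 has {1,2,4}; column 3 has {2,3,5} — only 6 is left for (r1,c3).
row 1 has {1,2,4,6}; column 4 has {1,2,3} — only 5 is left for (r1,c4).
row 1 has {1,2,4,5,6}; column 6 has {1,4,5,6} — only 3 is left for (r1,c6).
row 2 has {1,5}; column 3 has {2,3,5,6} — only 4 is left for (r2,c3).
row 2 has {1,4,5}; column 6 has {1,3,4,5,6} — only 2 is left for (r2,c6).
row 3 has {3,4,5}; column 3 has {2,3,4,5,6} — only 1 is left for (r3,c3).
row 5 has {1,3,5,6}; column 1 has {4} — only 2 is left for (r5,c1).
row 5 has {1,2,3,5,6}; column 4 has {1,2,3,5} — only 4 is left for (r5,c4).
row 6 has {2,3,4}; column 5 has {1,2,4,5} — only 6 is left for (r6,c5).
row 2 has {1,2,4,5}; column 2 has {1,3} — only 6 is left for (r2,c2).
row 3 has {1,3,4,5}; column 1 has {2,4} — only 6 is left for (r3,c1).
row 3 has {1,3,4,5,6}; column 2 has {1,3,6} — only 2 is left for (r3,c2).
row 4 has {1,2}; column 4 has {1,2,3,4,5} — only 6 is left for (r4,c4).
row 4 has {1,2,6}; column 5 has {1,2,4,5,6} — only 3 is left for (r4,c5).
row 6 has {2,3,4,6}; column 2 has {1,2,3,6} — only 5 is left for (r6,c2).
row 2 has {1,2,4,5,6}; column 1 has {2,4,6} — only 3 is left for (r2,c1).
row 4 has {1,2,3,6}; column 1 has {2,3,4,6} — only 5 is left for (r4,c1).
row 4 has {1,2,3,5,6}; column 2 has {1,2,3,5,6} — only 4 is left for (r4,c2).
row 6 has {2,3,4,5,6}; column 1 has {2,3,4,5,6} — only 1 is left for (r6,c1).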